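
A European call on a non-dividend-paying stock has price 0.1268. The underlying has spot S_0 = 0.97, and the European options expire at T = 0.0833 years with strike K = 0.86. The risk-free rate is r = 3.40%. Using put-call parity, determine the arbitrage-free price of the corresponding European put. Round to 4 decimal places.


Put-call parity: C - P = S_0 * exp(-qT) - K * exp(-rT).
S_0 * exp(-qT) = 0.9700 * 1.00000000 = 0.97000000
K * exp(-rT) = 0.8600 * 0.99717181 = 0.85756775
P = C - S*exp(-qT) + K*exp(-rT)
P = 0.1268 - 0.97000000 + 0.85756775 = 0.0144

Answer: Put price = 0.0144


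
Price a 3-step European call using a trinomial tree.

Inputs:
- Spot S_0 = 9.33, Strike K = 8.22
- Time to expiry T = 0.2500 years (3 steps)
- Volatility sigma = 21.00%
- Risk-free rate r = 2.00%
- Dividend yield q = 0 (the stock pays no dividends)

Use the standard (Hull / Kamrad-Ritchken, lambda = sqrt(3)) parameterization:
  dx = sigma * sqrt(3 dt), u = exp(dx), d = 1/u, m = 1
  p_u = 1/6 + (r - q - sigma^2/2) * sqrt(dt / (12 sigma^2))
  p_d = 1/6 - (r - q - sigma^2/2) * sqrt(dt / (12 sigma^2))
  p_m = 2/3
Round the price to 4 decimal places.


Answer: Price = V(0,0) = 1.1943

Derivation:
dt = T/N = 0.083333; dx = sigma*sqrt(3*dt) = 0.105000
u = exp(dx) = 1.110711; d = 1/u = 0.900325
p_u = 0.165853, p_m = 0.666667, p_d = 0.167480
Discount per step: exp(-r*dt) = 0.998335
Stock lattice S(k, j) with j the centered position index:
  k=0: S(0,+0) = 9.3300
  k=1: S(1,-1) = 8.4000; S(1,+0) = 9.3300; S(1,+1) = 10.3629
  k=2: S(2,-2) = 7.5628; S(2,-1) = 8.4000; S(2,+0) = 9.3300; S(2,+1) = 10.3629; S(2,+2) = 11.5102
  k=3: S(3,-3) = 6.8089; S(3,-2) = 7.5628; S(3,-1) = 8.4000; S(3,+0) = 9.3300; S(3,+1) = 10.3629; S(3,+2) = 11.5102; S(3,+3) = 12.7845
Terminal payoffs V(N, j) = max(S_T - K, 0):
  V(3,-3) = 0.000000; V(3,-2) = 0.000000; V(3,-1) = 0.180028; V(3,+0) = 1.110000; V(3,+1) = 2.142930; V(3,+2) = 3.290216; V(3,+3) = 4.564519
Backward induction: V(k, j) = exp(-r*dt) * [p_u * V(k+1, j+1) + p_m * V(k+1, j) + p_d * V(k+1, j-1)]
  V(2,-2) = exp(-r*dt) * [p_u*0.180028 + p_m*0.000000 + p_d*0.000000] = 0.029808
  V(2,-1) = exp(-r*dt) * [p_u*1.110000 + p_m*0.180028 + p_d*0.000000] = 0.303609
  V(2,+0) = exp(-r*dt) * [p_u*2.142930 + p_m*1.110000 + p_d*0.180028] = 1.123688
  V(2,+1) = exp(-r*dt) * [p_u*3.290216 + p_m*2.142930 + p_d*1.110000] = 2.156618
  V(2,+2) = exp(-r*dt) * [p_u*4.564519 + p_m*3.290216 + p_d*2.142930] = 3.303905
  V(1,-1) = exp(-r*dt) * [p_u*1.123688 + p_m*0.303609 + p_d*0.029808] = 0.393110
  V(1,+0) = exp(-r*dt) * [p_u*2.156618 + p_m*1.123688 + p_d*0.303609] = 1.155728
  V(1,+1) = exp(-r*dt) * [p_u*3.303905 + p_m*2.156618 + p_d*1.123688] = 2.170284
  V(0,+0) = exp(-r*dt) * [p_u*2.170284 + p_m*1.155728 + p_d*0.393110] = 1.194280


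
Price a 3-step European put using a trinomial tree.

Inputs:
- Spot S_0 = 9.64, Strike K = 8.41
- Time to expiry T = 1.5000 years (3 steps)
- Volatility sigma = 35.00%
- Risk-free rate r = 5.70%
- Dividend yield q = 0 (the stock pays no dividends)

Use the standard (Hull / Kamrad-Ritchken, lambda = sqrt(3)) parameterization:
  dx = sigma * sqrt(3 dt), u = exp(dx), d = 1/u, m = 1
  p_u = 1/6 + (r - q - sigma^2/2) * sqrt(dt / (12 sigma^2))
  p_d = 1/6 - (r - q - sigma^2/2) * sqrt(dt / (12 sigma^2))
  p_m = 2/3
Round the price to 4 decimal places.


Answer: Price = V(0,0) = 0.7212

Derivation:
dt = T/N = 0.500000; dx = sigma*sqrt(3*dt) = 0.428661
u = exp(dx) = 1.535200; d = 1/u = 0.651381
p_u = 0.164188, p_m = 0.666667, p_d = 0.169145
Discount per step: exp(-r*dt) = 0.971902
Stock lattice S(k, j) with j the centered position index:
  k=0: S(0,+0) = 9.6400
  k=1: S(1,-1) = 6.2793; S(1,+0) = 9.6400; S(1,+1) = 14.7993
  k=2: S(2,-2) = 4.0902; S(2,-1) = 6.2793; S(2,+0) = 9.6400; S(2,+1) = 14.7993; S(2,+2) = 22.7199
  k=3: S(3,-3) = 2.6643; S(3,-2) = 4.0902; S(3,-1) = 6.2793; S(3,+0) = 9.6400; S(3,+1) = 14.7993; S(3,+2) = 22.7199; S(3,+3) = 34.8796
Terminal payoffs V(N, j) = max(K - S_T, 0):
  V(3,-3) = 5.745706; V(3,-2) = 4.319776; V(3,-1) = 2.130688; V(3,+0) = 0.000000; V(3,+1) = 0.000000; V(3,+2) = 0.000000; V(3,+3) = 0.000000
Backward induction: V(k, j) = exp(-r*dt) * [p_u * V(k+1, j+1) + p_m * V(k+1, j) + p_d * V(k+1, j-1)]
  V(2,-2) = exp(-r*dt) * [p_u*2.130688 + p_m*4.319776 + p_d*5.745706] = 4.083490
  V(2,-1) = exp(-r*dt) * [p_u*0.000000 + p_m*2.130688 + p_d*4.319776] = 2.090687
  V(2,+0) = exp(-r*dt) * [p_u*0.000000 + p_m*0.000000 + p_d*2.130688] = 0.350270
  V(2,+1) = exp(-r*dt) * [p_u*0.000000 + p_m*0.000000 + p_d*0.000000] = 0.000000
  V(2,+2) = exp(-r*dt) * [p_u*0.000000 + p_m*0.000000 + p_d*0.000000] = 0.000000
  V(1,-1) = exp(-r*dt) * [p_u*0.350270 + p_m*2.090687 + p_d*4.083490] = 2.081819
  V(1,+0) = exp(-r*dt) * [p_u*0.000000 + p_m*0.350270 + p_d*2.090687] = 0.570646
  V(1,+1) = exp(-r*dt) * [p_u*0.000000 + p_m*0.000000 + p_d*0.350270] = 0.057582
  V(0,+0) = exp(-r*dt) * [p_u*0.057582 + p_m*0.570646 + p_d*2.081819] = 0.721166


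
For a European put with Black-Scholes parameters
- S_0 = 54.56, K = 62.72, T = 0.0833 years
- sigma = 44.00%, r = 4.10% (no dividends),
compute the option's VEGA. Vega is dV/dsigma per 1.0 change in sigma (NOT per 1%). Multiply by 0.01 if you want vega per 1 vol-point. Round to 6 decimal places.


Answer: Vega = 3.783032

Derivation:
d1 = -1.0071577085; d2 = -1.1341493618
phi(d1) = 0.2402387981; exp(-qT) = 1.0000000000; exp(-rT) = 0.9965905255
Vega = S * exp(-qT) * phi(d1) * sqrt(T) = 54.5600 * 1.0000000000 * 0.2402387981 * 0.2886173938 = 3.783032


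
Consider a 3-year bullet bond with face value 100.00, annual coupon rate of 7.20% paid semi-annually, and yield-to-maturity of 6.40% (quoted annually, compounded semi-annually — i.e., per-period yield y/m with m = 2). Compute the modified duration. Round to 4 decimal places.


Answer: Modified duration = 2.6688

Derivation:
Coupon per period c = face * coupon_rate / m = 3.600000
Periods per year m = 2; per-period yield y/m = 0.032000
Number of cashflows N = 6
Cashflows (t years, CF_t, discount factor 1/(1+y/m)^(m*t), PV):
  t = 0.5000: CF_t = 3.600000, DF = 0.968992, PV = 3.488372
  t = 1.0000: CF_t = 3.600000, DF = 0.938946, PV = 3.380206
  t = 1.5000: CF_t = 3.600000, DF = 0.909831, PV = 3.275393
  t = 2.0000: CF_t = 3.600000, DF = 0.881620, PV = 3.173830
  t = 2.5000: CF_t = 3.600000, DF = 0.854283, PV = 3.075417
  t = 3.0000: CF_t = 103.600000, DF = 0.827793, PV = 85.759368
Price P = sum_t PV_t = 102.152586
First compute Macaulay numerator sum_t t * PV_t:
  t * PV_t at t = 0.5000: 1.744186
  t * PV_t at t = 1.0000: 3.380206
  t * PV_t at t = 1.5000: 4.913089
  t * PV_t at t = 2.0000: 6.347661
  t * PV_t at t = 2.5000: 7.688543
  t * PV_t at t = 3.0000: 257.278104
Macaulay duration D = 281.351788 / 102.152586 = 2.754231
Modified duration = D / (1 + y/m) = 2.754231 / (1 + 0.032000) = 2.668828


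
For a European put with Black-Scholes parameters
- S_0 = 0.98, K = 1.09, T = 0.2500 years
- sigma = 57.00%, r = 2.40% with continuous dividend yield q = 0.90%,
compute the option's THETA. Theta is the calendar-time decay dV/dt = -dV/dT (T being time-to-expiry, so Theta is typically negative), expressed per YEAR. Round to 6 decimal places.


d1 = -0.2176066792; d2 = -0.5026066792
phi(d1) = 0.3896077300; exp(-qT) = 0.9977525294; exp(-rT) = 0.9940179641
Theta = -S*exp(-qT)*phi(d1)*sigma/(2*sqrt(T)) + r*K*exp(-rT)*N(-d2) - q*S*exp(-qT)*N(-d1)
N(-d1) = 0.5861322100; N(-d2) = 0.6923795838; sqrt(T) = 0.5000000000
Term 1 = -0.9800 * 0.9977525294 * 0.3896077300 * 0.5700 / (2 * 0.5000000000) = -0.2171457500
Term 2 = 0.0240 * 1.0900 * 0.9940179641 * 0.6923795838 = 0.0180042994
Term 3 = -0.0090 * 0.9800 * 0.9977525294 * 0.5861322100 = -0.0051580674
Theta = -0.2171457500 + (0.0180042994) + (-0.0051580674) = -0.204300

Answer: Theta = -0.204300


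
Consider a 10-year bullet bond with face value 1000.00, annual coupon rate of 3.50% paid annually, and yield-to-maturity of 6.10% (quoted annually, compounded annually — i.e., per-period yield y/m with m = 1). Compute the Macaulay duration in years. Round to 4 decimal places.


Coupon per period c = face * coupon_rate / m = 35.000000
Periods per year m = 1; per-period yield y/m = 0.061000
Number of cashflows N = 10
Cashflows (t years, CF_t, discount factor 1/(1+y/m)^(m*t), PV):
  t = 1.0000: CF_t = 35.000000, DF = 0.942507, PV = 32.987747
  t = 2.0000: CF_t = 35.000000, DF = 0.888320, PV = 31.091185
  t = 3.0000: CF_t = 35.000000, DF = 0.837247, PV = 29.303662
  t = 4.0000: CF_t = 35.000000, DF = 0.789112, PV = 27.618908
  t = 5.0000: CF_t = 35.000000, DF = 0.743743, PV = 26.031016
  t = 6.0000: CF_t = 35.000000, DF = 0.700983, PV = 24.534417
  t = 7.0000: CF_t = 35.000000, DF = 0.660682, PV = 23.123861
  t = 8.0000: CF_t = 35.000000, DF = 0.622697, PV = 21.794403
  t = 9.0000: CF_t = 35.000000, DF = 0.586897, PV = 20.541379
  t = 10.0000: CF_t = 1035.000000, DF = 0.553154, PV = 572.514527
Price P = sum_t PV_t = 809.541106
Macaulay numerator sum_t t * PV_t:
  t * PV_t at t = 1.0000: 32.987747
  t * PV_t at t = 2.0000: 62.182370
  t * PV_t at t = 3.0000: 87.910985
  t * PV_t at t = 4.0000: 110.475633
  t * PV_t at t = 5.0000: 130.155082
  t * PV_t at t = 6.0000: 147.206501
  t * PV_t at t = 7.0000: 161.867030
  t * PV_t at t = 8.0000: 174.355222
  t * PV_t at t = 9.0000: 184.872408
  t * PV_t at t = 10.0000: 5725.145268
Macaulay duration D = (sum_t t * PV_t) / P = 6817.158247 / 809.541106 = 8.421016

Answer: Macaulay duration = 8.4210 years


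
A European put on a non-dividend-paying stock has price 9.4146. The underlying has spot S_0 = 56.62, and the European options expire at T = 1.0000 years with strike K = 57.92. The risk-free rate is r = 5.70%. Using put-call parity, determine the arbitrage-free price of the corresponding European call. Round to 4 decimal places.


Answer: Call price = 11.3237

Derivation:
Put-call parity: C - P = S_0 * exp(-qT) - K * exp(-rT).
S_0 * exp(-qT) = 56.6200 * 1.00000000 = 56.62000000
K * exp(-rT) = 57.9200 * 0.94459407 = 54.71088850
C = P + S*exp(-qT) - K*exp(-rT)
C = 9.4146 + 56.62000000 - 54.71088850 = 11.3237


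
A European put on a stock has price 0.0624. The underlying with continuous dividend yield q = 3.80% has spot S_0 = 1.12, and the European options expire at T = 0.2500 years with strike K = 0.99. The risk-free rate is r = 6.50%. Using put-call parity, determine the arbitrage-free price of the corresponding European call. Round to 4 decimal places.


Answer: Call price = 0.1978

Derivation:
Put-call parity: C - P = S_0 * exp(-qT) - K * exp(-rT).
S_0 * exp(-qT) = 1.1200 * 0.99054498 = 1.10941038
K * exp(-rT) = 0.9900 * 0.98388132 = 0.97404251
C = P + S*exp(-qT) - K*exp(-rT)
C = 0.0624 + 1.10941038 - 0.97404251 = 0.1978


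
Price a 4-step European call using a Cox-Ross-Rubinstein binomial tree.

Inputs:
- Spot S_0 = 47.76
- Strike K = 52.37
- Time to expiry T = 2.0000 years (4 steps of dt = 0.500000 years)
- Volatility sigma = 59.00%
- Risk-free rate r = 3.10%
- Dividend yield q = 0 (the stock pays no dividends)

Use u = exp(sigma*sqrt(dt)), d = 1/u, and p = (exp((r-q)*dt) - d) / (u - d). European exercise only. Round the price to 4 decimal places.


dt = T/N = 0.500000
u = exp(sigma*sqrt(dt)) = 1.517695; d = 1/u = 0.658894
p = (exp((r-q)*dt) - d) / (u - d) = 0.415378
Discount per step: exp(-r*dt) = 0.984620
Stock lattice S(k, i) with i counting down-moves:
  k=0: S(0,0) = 47.7600
  k=1: S(1,0) = 72.4851; S(1,1) = 31.4688
  k=2: S(2,0) = 110.0104; S(2,1) = 47.7600; S(2,2) = 20.7346
  k=3: S(3,0) = 166.9622; S(3,1) = 72.4851; S(3,2) = 31.4688; S(3,3) = 13.6619
  k=4: S(4,0) = 253.3978; S(4,1) = 110.0104; S(4,2) = 47.7600; S(4,3) = 20.7346; S(4,4) = 9.0017
Terminal payoffs V(N, i) = max(S_T - K, 0):
  V(4,0) = 201.027771; V(4,1) = 57.640352; V(4,2) = 0.000000; V(4,3) = 0.000000; V(4,4) = 0.000000
Backward induction: V(k, i) = exp(-r*dt) * [p * V(k+1, i) + (1-p) * V(k+1, i+1)].
  V(3,0) = exp(-r*dt) * [p*201.027771 + (1-p)*57.640352] = 115.397682
  V(3,1) = exp(-r*dt) * [p*57.640352 + (1-p)*0.000000] = 23.574266
  V(3,2) = exp(-r*dt) * [p*0.000000 + (1-p)*0.000000] = 0.000000
  V(3,3) = exp(-r*dt) * [p*0.000000 + (1-p)*0.000000] = 0.000000
  V(2,0) = exp(-r*dt) * [p*115.397682 + (1-p)*23.574266] = 60.766442
  V(2,1) = exp(-r*dt) * [p*23.574266 + (1-p)*0.000000] = 9.641614
  V(2,2) = exp(-r*dt) * [p*0.000000 + (1-p)*0.000000] = 0.000000
  V(1,0) = exp(-r*dt) * [p*60.766442 + (1-p)*9.641614] = 30.402810
  V(1,1) = exp(-r*dt) * [p*9.641614 + (1-p)*0.000000] = 3.943313
  V(0,0) = exp(-r*dt) * [p*30.402810 + (1-p)*3.943313] = 14.704304

Answer: Price = V(0,0) = 14.7043


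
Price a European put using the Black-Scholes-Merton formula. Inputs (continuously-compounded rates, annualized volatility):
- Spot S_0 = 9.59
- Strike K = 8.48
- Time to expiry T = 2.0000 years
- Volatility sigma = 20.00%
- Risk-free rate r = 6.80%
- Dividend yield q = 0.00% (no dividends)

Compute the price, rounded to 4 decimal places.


d1 = (ln(S/K) + (r - q + 0.5*sigma^2) * T) / (sigma * sqrt(T)) = 1.05716155
d2 = d1 - sigma * sqrt(T) = 0.77431883
exp(-rT) = 0.87284263; exp(-qT) = 1.00000000
P = K * exp(-rT) * N(-d2) - S_0 * exp(-qT) * N(-d1)
N(-d1) = 0.14521893; N(-d2) = 0.21937113
P = 8.4800 * 0.87284263 * 0.21937113 - 9.5900 * 1.00000000 * 0.14521893 = 0.2311

Answer: Price = 0.2311


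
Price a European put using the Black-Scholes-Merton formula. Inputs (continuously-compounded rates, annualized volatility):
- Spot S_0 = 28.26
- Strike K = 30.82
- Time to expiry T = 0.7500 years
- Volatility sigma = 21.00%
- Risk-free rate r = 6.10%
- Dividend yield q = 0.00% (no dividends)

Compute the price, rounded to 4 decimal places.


Answer: Price = 2.7339

Derivation:
d1 = (ln(S/K) + (r - q + 0.5*sigma^2) * T) / (sigma * sqrt(T)) = -0.13432440
d2 = d1 - sigma * sqrt(T) = -0.31618974
exp(-rT) = 0.95528075; exp(-qT) = 1.00000000
P = K * exp(-rT) * N(-d2) - S_0 * exp(-qT) * N(-d1)
N(-d1) = 0.55342697; N(-d2) = 0.62407075
P = 30.8200 * 0.95528075 * 0.62407075 - 28.2600 * 1.00000000 * 0.55342697 = 2.7339


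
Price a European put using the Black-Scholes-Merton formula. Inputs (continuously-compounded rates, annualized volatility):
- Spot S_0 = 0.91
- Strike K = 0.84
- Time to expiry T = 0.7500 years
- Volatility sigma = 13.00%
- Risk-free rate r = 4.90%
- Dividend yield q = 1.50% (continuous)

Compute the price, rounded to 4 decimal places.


d1 = (ln(S/K) + (r - q + 0.5*sigma^2) * T) / (sigma * sqrt(T)) = 0.99375489
d2 = d1 - sigma * sqrt(T) = 0.88117159
exp(-rT) = 0.96391708; exp(-qT) = 0.98881304
P = K * exp(-rT) * N(-d2) - S_0 * exp(-qT) * N(-d1)
N(-d1) = 0.16017111; N(-d2) = 0.18911248
P = 0.8400 * 0.96391708 * 0.18911248 - 0.9100 * 0.98881304 * 0.16017111 = 0.0090

Answer: Price = 0.0090


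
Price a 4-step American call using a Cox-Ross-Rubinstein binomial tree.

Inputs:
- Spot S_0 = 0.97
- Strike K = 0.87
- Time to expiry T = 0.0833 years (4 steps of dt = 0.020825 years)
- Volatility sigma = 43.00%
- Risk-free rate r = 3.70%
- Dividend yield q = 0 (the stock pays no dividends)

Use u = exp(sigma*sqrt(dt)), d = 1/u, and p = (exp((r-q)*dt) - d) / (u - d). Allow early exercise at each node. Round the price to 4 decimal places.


Answer: Price = V(0,0) = 0.1137

Derivation:
dt = T/N = 0.020825
u = exp(sigma*sqrt(dt)) = 1.064018; d = 1/u = 0.939833
p = (exp((r-q)*dt) - d) / (u - d) = 0.490699
Discount per step: exp(-r*dt) = 0.999230
Stock lattice S(k, i) with i counting down-moves:
  k=0: S(0,0) = 0.9700
  k=1: S(1,0) = 1.0321; S(1,1) = 0.9116
  k=2: S(2,0) = 1.0982; S(2,1) = 0.9700; S(2,2) = 0.8568
  k=3: S(3,0) = 1.1685; S(3,1) = 1.0321; S(3,2) = 0.9116; S(3,3) = 0.8052
  k=4: S(4,0) = 1.2433; S(4,1) = 1.0982; S(4,2) = 0.9700; S(4,3) = 0.8568; S(4,4) = 0.7568
Terminal payoffs V(N, i) = max(S_T - K, 0):
  V(4,0) = 0.373278; V(4,1) = 0.228171; V(4,2) = 0.100000; V(4,3) = 0.000000; V(4,4) = 0.000000
Backward induction: V(k, i) = exp(-r*dt) * [p * V(k+1, i) + (1-p) * V(k+1, i+1)]; then take max(V_cont, immediate exercise) for American.
  V(3,0) = exp(-r*dt) * [p*0.373278 + (1-p)*0.228171] = 0.299145; exercise = 0.298474; V(3,0) = max -> 0.299145
  V(3,1) = exp(-r*dt) * [p*0.228171 + (1-p)*0.100000] = 0.162768; exercise = 0.162098; V(3,1) = max -> 0.162768
  V(3,2) = exp(-r*dt) * [p*0.100000 + (1-p)*0.000000] = 0.049032; exercise = 0.041638; V(3,2) = max -> 0.049032
  V(3,3) = exp(-r*dt) * [p*0.000000 + (1-p)*0.000000] = 0.000000; exercise = 0.000000; V(3,3) = max -> 0.000000
  V(2,0) = exp(-r*dt) * [p*0.299145 + (1-p)*0.162768] = 0.229511; exercise = 0.228171; V(2,0) = max -> 0.229511
  V(2,1) = exp(-r*dt) * [p*0.162768 + (1-p)*0.049032] = 0.104761; exercise = 0.100000; V(2,1) = max -> 0.104761
  V(2,2) = exp(-r*dt) * [p*0.049032 + (1-p)*0.000000] = 0.024041; exercise = 0.000000; V(2,2) = max -> 0.024041
  V(1,0) = exp(-r*dt) * [p*0.229511 + (1-p)*0.104761] = 0.165848; exercise = 0.162098; V(1,0) = max -> 0.165848
  V(1,1) = exp(-r*dt) * [p*0.104761 + (1-p)*0.024041] = 0.063602; exercise = 0.041638; V(1,1) = max -> 0.063602
  V(0,0) = exp(-r*dt) * [p*0.165848 + (1-p)*0.063602] = 0.113686; exercise = 0.100000; V(0,0) = max -> 0.113686


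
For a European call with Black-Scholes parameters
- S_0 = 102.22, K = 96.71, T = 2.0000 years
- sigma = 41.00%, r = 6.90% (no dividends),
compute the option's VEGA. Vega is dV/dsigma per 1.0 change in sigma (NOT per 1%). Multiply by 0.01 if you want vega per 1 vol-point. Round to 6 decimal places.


Answer: Vega = 47.484300

Derivation:
d1 = 0.6234794070; d2 = 0.0436518464
phi(d1) = 0.3284726116; exp(-qT) = 1.0000000000; exp(-rT) = 0.8710986917
Vega = S * exp(-qT) * phi(d1) * sqrt(T) = 102.2200 * 1.0000000000 * 0.3284726116 * 1.4142135624 = 47.484300


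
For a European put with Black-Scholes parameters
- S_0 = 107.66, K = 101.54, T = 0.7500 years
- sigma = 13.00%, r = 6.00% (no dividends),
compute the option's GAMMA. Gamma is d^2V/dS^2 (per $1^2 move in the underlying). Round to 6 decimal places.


d1 = 0.9758356806; d2 = 0.8632523781
phi(d1) = 0.2478166376; exp(-qT) = 1.0000000000; exp(-rT) = 0.9559974818
Gamma = exp(-qT) * phi(d1) / (S * sigma * sqrt(T)) = 1.0000000000 * 0.2478166376 / (107.6600 * 0.1300 * 0.8660254038) = 0.020446

Answer: Gamma = 0.020446


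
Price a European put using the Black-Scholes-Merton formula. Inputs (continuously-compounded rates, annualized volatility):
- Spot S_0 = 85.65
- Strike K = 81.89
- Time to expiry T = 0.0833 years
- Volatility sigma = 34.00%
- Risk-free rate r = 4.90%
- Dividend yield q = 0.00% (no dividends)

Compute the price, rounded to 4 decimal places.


Answer: Price = 1.6236

Derivation:
d1 = (ln(S/K) + (r - q + 0.5*sigma^2) * T) / (sigma * sqrt(T)) = 0.54813848
d2 = d1 - sigma * sqrt(T) = 0.45000856
exp(-rT) = 0.99592662; exp(-qT) = 1.00000000
P = K * exp(-rT) * N(-d2) - S_0 * exp(-qT) * N(-d1)
N(-d1) = 0.29179841; N(-d2) = 0.32635213
P = 81.8900 * 0.99592662 * 0.32635213 - 85.6500 * 1.00000000 * 0.29179841 = 1.6236


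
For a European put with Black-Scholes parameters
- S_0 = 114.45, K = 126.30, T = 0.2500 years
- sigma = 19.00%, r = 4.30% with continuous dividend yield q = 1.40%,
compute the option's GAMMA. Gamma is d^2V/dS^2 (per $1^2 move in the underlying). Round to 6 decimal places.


d1 = -0.9132577153; d2 = -1.0082577153
phi(d1) = 0.2629060959; exp(-qT) = 0.9965061179; exp(-rT) = 0.9893075748
Gamma = exp(-qT) * phi(d1) / (S * sigma * sqrt(T)) = 0.9965061179 * 0.2629060959 / (114.4500 * 0.1900 * 0.5000000000) = 0.024096

Answer: Gamma = 0.024096


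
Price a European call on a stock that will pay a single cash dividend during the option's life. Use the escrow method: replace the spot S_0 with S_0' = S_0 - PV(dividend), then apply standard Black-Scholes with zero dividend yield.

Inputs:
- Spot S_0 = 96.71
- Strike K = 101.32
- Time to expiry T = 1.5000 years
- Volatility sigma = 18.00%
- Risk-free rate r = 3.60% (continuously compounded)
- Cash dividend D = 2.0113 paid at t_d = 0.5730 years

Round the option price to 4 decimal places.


Answer: Price = 7.7582

Derivation:
PV(D) = D * exp(-r * t_d) = 2.0113 * 0.97958330 = 1.97023589
S_0' = S_0 - PV(D) = 96.7100 - 1.97023589 = 94.73976411
d1 = (ln(S_0'/K) + (r + sigma^2/2)*T) / (sigma*sqrt(T)) = 0.05057735
d2 = d1 - sigma*sqrt(T) = -0.16987673
exp(-rT) = 0.94743211
N(d1) = 0.52016884; N(d2) = 0.43255354
C = S_0' * N(d1) - K * exp(-rT) * N(d2) = 94.73976411 * 0.52016884 - 101.3200 * 0.94743211 * 0.43255354 = 7.7582


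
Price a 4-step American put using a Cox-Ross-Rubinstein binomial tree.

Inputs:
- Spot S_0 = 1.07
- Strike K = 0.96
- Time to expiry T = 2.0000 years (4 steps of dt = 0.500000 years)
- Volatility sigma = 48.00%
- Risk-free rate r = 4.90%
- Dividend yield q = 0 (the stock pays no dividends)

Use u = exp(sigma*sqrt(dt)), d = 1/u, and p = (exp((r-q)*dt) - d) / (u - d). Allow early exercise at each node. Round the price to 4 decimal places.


Answer: Price = V(0,0) = 0.1757

Derivation:
dt = T/N = 0.500000
u = exp(sigma*sqrt(dt)) = 1.404121; d = 1/u = 0.712189
p = (exp((r-q)*dt) - d) / (u - d) = 0.451798
Discount per step: exp(-r*dt) = 0.975798
Stock lattice S(k, i) with i counting down-moves:
  k=0: S(0,0) = 1.0700
  k=1: S(1,0) = 1.5024; S(1,1) = 0.7620
  k=2: S(2,0) = 2.1096; S(2,1) = 1.0700; S(2,2) = 0.5427
  k=3: S(3,0) = 2.9621; S(3,1) = 1.5024; S(3,2) = 0.7620; S(3,3) = 0.3865
  k=4: S(4,0) = 4.1591; S(4,1) = 2.1096; S(4,2) = 1.0700; S(4,3) = 0.5427; S(4,4) = 0.2753
Terminal payoffs V(N, i) = max(K - S_T, 0):
  V(4,0) = 0.000000; V(4,1) = 0.000000; V(4,2) = 0.000000; V(4,3) = 0.417281; V(4,4) = 0.684725
Backward induction: V(k, i) = exp(-r*dt) * [p * V(k+1, i) + (1-p) * V(k+1, i+1)]; then take max(V_cont, immediate exercise) for American.
  V(3,0) = exp(-r*dt) * [p*0.000000 + (1-p)*0.000000] = 0.000000; exercise = 0.000000; V(3,0) = max -> 0.000000
  V(3,1) = exp(-r*dt) * [p*0.000000 + (1-p)*0.000000] = 0.000000; exercise = 0.000000; V(3,1) = max -> 0.000000
  V(3,2) = exp(-r*dt) * [p*0.000000 + (1-p)*0.417281] = 0.223218; exercise = 0.197957; V(3,2) = max -> 0.223218
  V(3,3) = exp(-r*dt) * [p*0.417281 + (1-p)*0.684725] = 0.550247; exercise = 0.573481; V(3,3) = max -> 0.573481
  V(2,0) = exp(-r*dt) * [p*0.000000 + (1-p)*0.000000] = 0.000000; exercise = 0.000000; V(2,0) = max -> 0.000000
  V(2,1) = exp(-r*dt) * [p*0.000000 + (1-p)*0.223218] = 0.119407; exercise = 0.000000; V(2,1) = max -> 0.119407
  V(2,2) = exp(-r*dt) * [p*0.223218 + (1-p)*0.573481] = 0.405183; exercise = 0.417281; V(2,2) = max -> 0.417281
  V(1,0) = exp(-r*dt) * [p*0.000000 + (1-p)*0.119407] = 0.063875; exercise = 0.000000; V(1,0) = max -> 0.063875
  V(1,1) = exp(-r*dt) * [p*0.119407 + (1-p)*0.417281] = 0.275860; exercise = 0.197957; V(1,1) = max -> 0.275860
  V(0,0) = exp(-r*dt) * [p*0.063875 + (1-p)*0.275860] = 0.175727; exercise = 0.000000; V(0,0) = max -> 0.175727


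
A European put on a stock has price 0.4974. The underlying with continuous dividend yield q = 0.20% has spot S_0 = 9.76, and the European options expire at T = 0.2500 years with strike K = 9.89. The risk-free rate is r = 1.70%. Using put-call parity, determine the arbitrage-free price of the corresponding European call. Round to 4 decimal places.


Answer: Call price = 0.4045

Derivation:
Put-call parity: C - P = S_0 * exp(-qT) - K * exp(-rT).
S_0 * exp(-qT) = 9.7600 * 0.99950012 = 9.75512122
K * exp(-rT) = 9.8900 * 0.99575902 = 9.84805669
C = P + S*exp(-qT) - K*exp(-rT)
C = 0.4974 + 9.75512122 - 9.84805669 = 0.4045


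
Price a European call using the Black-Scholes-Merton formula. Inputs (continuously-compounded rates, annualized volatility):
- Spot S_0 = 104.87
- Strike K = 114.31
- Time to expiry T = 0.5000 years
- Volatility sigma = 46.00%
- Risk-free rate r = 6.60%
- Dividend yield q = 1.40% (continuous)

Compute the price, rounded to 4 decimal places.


d1 = (ln(S/K) + (r - q + 0.5*sigma^2) * T) / (sigma * sqrt(T)) = -0.02242011
d2 = d1 - sigma * sqrt(T) = -0.34768923
exp(-rT) = 0.96753856; exp(-qT) = 0.99302444
C = S_0 * exp(-qT) * N(d1) - K * exp(-rT) * N(d2)
N(d1) = 0.49105642; N(d2) = 0.36403679
C = 104.8700 * 0.99302444 * 0.49105642 - 114.3100 * 0.96753856 * 0.36403679 = 10.8756

Answer: Price = 10.8756


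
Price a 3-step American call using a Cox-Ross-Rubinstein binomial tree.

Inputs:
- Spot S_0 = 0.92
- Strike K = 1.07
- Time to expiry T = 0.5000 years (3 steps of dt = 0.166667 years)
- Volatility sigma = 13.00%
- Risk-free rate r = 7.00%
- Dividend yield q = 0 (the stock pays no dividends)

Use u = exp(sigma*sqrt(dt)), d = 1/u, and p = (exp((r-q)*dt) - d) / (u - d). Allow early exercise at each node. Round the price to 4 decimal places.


dt = T/N = 0.166667
u = exp(sigma*sqrt(dt)) = 1.054506; d = 1/u = 0.948311
p = (exp((r-q)*dt) - d) / (u - d) = 0.597240
Discount per step: exp(-r*dt) = 0.988401
Stock lattice S(k, i) with i counting down-moves:
  k=0: S(0,0) = 0.9200
  k=1: S(1,0) = 0.9701; S(1,1) = 0.8724
  k=2: S(2,0) = 1.0230; S(2,1) = 0.9200; S(2,2) = 0.8274
  k=3: S(3,0) = 1.0788; S(3,1) = 0.9701; S(3,2) = 0.8724; S(3,3) = 0.7846
Terminal payoffs V(N, i) = max(S_T - K, 0):
  V(3,0) = 0.008785; V(3,1) = 0.000000; V(3,2) = 0.000000; V(3,3) = 0.000000
Backward induction: V(k, i) = exp(-r*dt) * [p * V(k+1, i) + (1-p) * V(k+1, i+1)]; then take max(V_cont, immediate exercise) for American.
  V(2,0) = exp(-r*dt) * [p*0.008785 + (1-p)*0.000000] = 0.005186; exercise = 0.000000; V(2,0) = max -> 0.005186
  V(2,1) = exp(-r*dt) * [p*0.000000 + (1-p)*0.000000] = 0.000000; exercise = 0.000000; V(2,1) = max -> 0.000000
  V(2,2) = exp(-r*dt) * [p*0.000000 + (1-p)*0.000000] = 0.000000; exercise = 0.000000; V(2,2) = max -> 0.000000
  V(1,0) = exp(-r*dt) * [p*0.005186 + (1-p)*0.000000] = 0.003061; exercise = 0.000000; V(1,0) = max -> 0.003061
  V(1,1) = exp(-r*dt) * [p*0.000000 + (1-p)*0.000000] = 0.000000; exercise = 0.000000; V(1,1) = max -> 0.000000
  V(0,0) = exp(-r*dt) * [p*0.003061 + (1-p)*0.000000] = 0.001807; exercise = 0.000000; V(0,0) = max -> 0.001807

Answer: Price = V(0,0) = 0.0018


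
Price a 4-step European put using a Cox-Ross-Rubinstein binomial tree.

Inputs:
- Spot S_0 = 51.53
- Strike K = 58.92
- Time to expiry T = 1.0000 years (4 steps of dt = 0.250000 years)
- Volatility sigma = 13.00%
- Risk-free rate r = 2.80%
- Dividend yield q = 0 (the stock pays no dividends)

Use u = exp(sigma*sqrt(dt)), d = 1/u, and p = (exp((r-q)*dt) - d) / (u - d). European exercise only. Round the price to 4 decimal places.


dt = T/N = 0.250000
u = exp(sigma*sqrt(dt)) = 1.067159; d = 1/u = 0.937067
p = (exp((r-q)*dt) - d) / (u - d) = 0.537753
Discount per step: exp(-r*dt) = 0.993024
Stock lattice S(k, i) with i counting down-moves:
  k=0: S(0,0) = 51.5300
  k=1: S(1,0) = 54.9907; S(1,1) = 48.2871
  k=2: S(2,0) = 58.6838; S(2,1) = 51.5300; S(2,2) = 45.2483
  k=3: S(3,0) = 62.6250; S(3,1) = 54.9907; S(3,2) = 48.2871; S(3,3) = 42.4007
  k=4: S(4,0) = 66.8308; S(4,1) = 58.6838; S(4,2) = 51.5300; S(4,3) = 45.2483; S(4,4) = 39.7323
Terminal payoffs V(N, i) = max(K - S_T, 0):
  V(4,0) = 0.000000; V(4,1) = 0.236173; V(4,2) = 7.390000; V(4,3) = 13.671742; V(4,4) = 19.187712
Backward induction: V(k, i) = exp(-r*dt) * [p * V(k+1, i) + (1-p) * V(k+1, i+1)].
  V(3,0) = exp(-r*dt) * [p*0.000000 + (1-p)*0.236173] = 0.108409
  V(3,1) = exp(-r*dt) * [p*0.236173 + (1-p)*7.390000] = 3.518296
  V(3,2) = exp(-r*dt) * [p*7.390000 + (1-p)*13.671742] = 10.221914
  V(3,3) = exp(-r*dt) * [p*13.671742 + (1-p)*19.187712] = 16.108330
  V(2,0) = exp(-r*dt) * [p*0.108409 + (1-p)*3.518296] = 1.672869
  V(2,1) = exp(-r*dt) * [p*3.518296 + (1-p)*10.221914] = 6.570867
  V(2,2) = exp(-r*dt) * [p*10.221914 + (1-p)*16.108330] = 12.852610
  V(1,0) = exp(-r*dt) * [p*1.672869 + (1-p)*6.570867] = 3.909493
  V(1,1) = exp(-r*dt) * [p*6.570867 + (1-p)*12.852610] = 9.408495
  V(0,0) = exp(-r*dt) * [p*3.909493 + (1-p)*9.408495] = 6.406389

Answer: Price = V(0,0) = 6.4064


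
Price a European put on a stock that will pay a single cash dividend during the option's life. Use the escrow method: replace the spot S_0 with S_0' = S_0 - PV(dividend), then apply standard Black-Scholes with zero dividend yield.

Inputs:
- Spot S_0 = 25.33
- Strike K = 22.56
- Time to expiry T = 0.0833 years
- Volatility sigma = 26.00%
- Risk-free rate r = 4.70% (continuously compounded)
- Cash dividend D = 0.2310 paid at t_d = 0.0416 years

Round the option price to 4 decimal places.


Answer: Price = 0.0554

Derivation:
PV(D) = D * exp(-r * t_d) = 0.2310 * 0.99804671 = 0.23054879
S_0' = S_0 - PV(D) = 25.3300 - 0.23054879 = 25.09945121
d1 = (ln(S_0'/K) + (r + sigma^2/2)*T) / (sigma*sqrt(T)) = 1.51115946
d2 = d1 - sigma*sqrt(T) = 1.43611894
exp(-rT) = 0.99609255
N(-d1) = 0.06537391; N(-d2) = 0.07548425
P = K * exp(-rT) * N(-d2) - S_0' * N(-d1) = 22.5600 * 0.99609255 * 0.07548425 - 25.09945121 * 0.06537391 = 0.0554


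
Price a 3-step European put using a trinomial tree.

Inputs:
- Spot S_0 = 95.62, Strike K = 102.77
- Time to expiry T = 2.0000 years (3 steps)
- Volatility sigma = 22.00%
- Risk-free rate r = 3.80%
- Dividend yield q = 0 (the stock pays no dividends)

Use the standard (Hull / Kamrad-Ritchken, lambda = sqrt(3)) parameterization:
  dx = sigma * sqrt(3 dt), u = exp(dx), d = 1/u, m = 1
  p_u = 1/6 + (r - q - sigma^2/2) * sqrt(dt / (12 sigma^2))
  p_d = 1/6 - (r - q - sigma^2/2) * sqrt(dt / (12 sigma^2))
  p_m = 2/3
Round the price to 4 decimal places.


dt = T/N = 0.666667; dx = sigma*sqrt(3*dt) = 0.311127
u = exp(dx) = 1.364963; d = 1/u = 0.732621
p_u = 0.181452, p_m = 0.666667, p_d = 0.151882
Discount per step: exp(-r*dt) = 0.974985
Stock lattice S(k, j) with j the centered position index:
  k=0: S(0,+0) = 95.6200
  k=1: S(1,-1) = 70.0532; S(1,+0) = 95.6200; S(1,+1) = 130.5177
  k=2: S(2,-2) = 51.3224; S(2,-1) = 70.0532; S(2,+0) = 95.6200; S(2,+1) = 130.5177; S(2,+2) = 178.1518
  k=3: S(3,-3) = 37.5999; S(3,-2) = 51.3224; S(3,-1) = 70.0532; S(3,+0) = 95.6200; S(3,+1) = 130.5177; S(3,+2) = 178.1518; S(3,+3) = 243.1705
Terminal payoffs V(N, j) = max(K - S_T, 0):
  V(3,-3) = 65.170113; V(3,-2) = 51.447562; V(3,-1) = 32.716795; V(3,+0) = 7.150000; V(3,+1) = 0.000000; V(3,+2) = 0.000000; V(3,+3) = 0.000000
Backward induction: V(k, j) = exp(-r*dt) * [p_u * V(k+1, j+1) + p_m * V(k+1, j) + p_d * V(k+1, j-1)]
  V(2,-2) = exp(-r*dt) * [p_u*32.716795 + p_m*51.447562 + p_d*65.170113] = 48.878954
  V(2,-1) = exp(-r*dt) * [p_u*7.150000 + p_m*32.716795 + p_d*51.447562] = 30.148989
  V(2,+0) = exp(-r*dt) * [p_u*0.000000 + p_m*7.150000 + p_d*32.716795] = 9.492208
  V(2,+1) = exp(-r*dt) * [p_u*0.000000 + p_m*0.000000 + p_d*7.150000] = 1.058789
  V(2,+2) = exp(-r*dt) * [p_u*0.000000 + p_m*0.000000 + p_d*0.000000] = 0.000000
  V(1,-1) = exp(-r*dt) * [p_u*9.492208 + p_m*30.148989 + p_d*48.878954] = 28.513941
  V(1,+0) = exp(-r*dt) * [p_u*1.058789 + p_m*9.492208 + p_d*30.148989] = 10.821686
  V(1,+1) = exp(-r*dt) * [p_u*0.000000 + p_m*1.058789 + p_d*9.492208] = 2.093831
  V(0,+0) = exp(-r*dt) * [p_u*2.093831 + p_m*10.821686 + p_d*28.513941] = 11.626824

Answer: Price = V(0,0) = 11.6268


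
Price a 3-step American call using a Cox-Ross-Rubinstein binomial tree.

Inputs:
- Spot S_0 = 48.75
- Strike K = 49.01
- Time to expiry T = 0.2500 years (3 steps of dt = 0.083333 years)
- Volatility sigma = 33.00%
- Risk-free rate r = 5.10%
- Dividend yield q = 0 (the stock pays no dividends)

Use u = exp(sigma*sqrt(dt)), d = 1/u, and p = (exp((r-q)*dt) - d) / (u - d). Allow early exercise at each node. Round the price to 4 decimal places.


dt = T/N = 0.083333
u = exp(sigma*sqrt(dt)) = 1.099948; d = 1/u = 0.909134
p = (exp((r-q)*dt) - d) / (u - d) = 0.498523
Discount per step: exp(-r*dt) = 0.995759
Stock lattice S(k, i) with i counting down-moves:
  k=0: S(0,0) = 48.7500
  k=1: S(1,0) = 53.6225; S(1,1) = 44.3203
  k=2: S(2,0) = 58.9819; S(2,1) = 48.7500; S(2,2) = 40.2931
  k=3: S(3,0) = 64.8770; S(3,1) = 53.6225; S(3,2) = 44.3203; S(3,3) = 36.6318
Terminal payoffs V(N, i) = max(S_T - K, 0):
  V(3,0) = 15.867027; V(3,1) = 4.612459; V(3,2) = 0.000000; V(3,3) = 0.000000
Backward induction: V(k, i) = exp(-r*dt) * [p * V(k+1, i) + (1-p) * V(k+1, i+1)]; then take max(V_cont, immediate exercise) for American.
  V(2,0) = exp(-r*dt) * [p*15.867027 + (1-p)*4.612459] = 10.179760; exercise = 9.971910; V(2,0) = max -> 10.179760
  V(2,1) = exp(-r*dt) * [p*4.612459 + (1-p)*0.000000] = 2.289664; exercise = 0.000000; V(2,1) = max -> 2.289664
  V(2,2) = exp(-r*dt) * [p*0.000000 + (1-p)*0.000000] = 0.000000; exercise = 0.000000; V(2,2) = max -> 0.000000
  V(1,0) = exp(-r*dt) * [p*10.179760 + (1-p)*2.289664] = 6.196664; exercise = 4.612459; V(1,0) = max -> 6.196664
  V(1,1) = exp(-r*dt) * [p*2.289664 + (1-p)*0.000000] = 1.136609; exercise = 0.000000; V(1,1) = max -> 1.136609
  V(0,0) = exp(-r*dt) * [p*6.196664 + (1-p)*1.136609] = 3.643643; exercise = 0.000000; V(0,0) = max -> 3.643643

Answer: Price = V(0,0) = 3.6436


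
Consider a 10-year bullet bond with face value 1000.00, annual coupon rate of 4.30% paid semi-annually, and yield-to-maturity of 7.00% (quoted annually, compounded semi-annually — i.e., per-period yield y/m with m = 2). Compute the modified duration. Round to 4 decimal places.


Answer: Modified duration = 7.7192

Derivation:
Coupon per period c = face * coupon_rate / m = 21.500000
Periods per year m = 2; per-period yield y/m = 0.035000
Number of cashflows N = 20
Cashflows (t years, CF_t, discount factor 1/(1+y/m)^(m*t), PV):
  t = 0.5000: CF_t = 21.500000, DF = 0.966184, PV = 20.772947
  t = 1.0000: CF_t = 21.500000, DF = 0.933511, PV = 20.070480
  t = 1.5000: CF_t = 21.500000, DF = 0.901943, PV = 19.391768
  t = 2.0000: CF_t = 21.500000, DF = 0.871442, PV = 18.736008
  t = 2.5000: CF_t = 21.500000, DF = 0.841973, PV = 18.102423
  t = 3.0000: CF_t = 21.500000, DF = 0.813501, PV = 17.490264
  t = 3.5000: CF_t = 21.500000, DF = 0.785991, PV = 16.898806
  t = 4.0000: CF_t = 21.500000, DF = 0.759412, PV = 16.327348
  t = 4.5000: CF_t = 21.500000, DF = 0.733731, PV = 15.775216
  t = 5.0000: CF_t = 21.500000, DF = 0.708919, PV = 15.241754
  t = 5.5000: CF_t = 21.500000, DF = 0.684946, PV = 14.726333
  t = 6.0000: CF_t = 21.500000, DF = 0.661783, PV = 14.228341
  t = 6.5000: CF_t = 21.500000, DF = 0.639404, PV = 13.747189
  t = 7.0000: CF_t = 21.500000, DF = 0.617782, PV = 13.282308
  t = 7.5000: CF_t = 21.500000, DF = 0.596891, PV = 12.833148
  t = 8.0000: CF_t = 21.500000, DF = 0.576706, PV = 12.399177
  t = 8.5000: CF_t = 21.500000, DF = 0.557204, PV = 11.979881
  t = 9.0000: CF_t = 21.500000, DF = 0.538361, PV = 11.574765
  t = 9.5000: CF_t = 21.500000, DF = 0.520156, PV = 11.183347
  t = 10.0000: CF_t = 1021.500000, DF = 0.502566, PV = 513.371051
Price P = sum_t PV_t = 808.132555
First compute Macaulay numerator sum_t t * PV_t:
  t * PV_t at t = 0.5000: 10.386473
  t * PV_t at t = 1.0000: 20.070480
  t * PV_t at t = 1.5000: 29.087652
  t * PV_t at t = 2.0000: 37.472016
  t * PV_t at t = 2.5000: 45.256058
  t * PV_t at t = 3.0000: 52.470792
  t * PV_t at t = 3.5000: 59.145820
  t * PV_t at t = 4.0000: 65.309394
  t * PV_t at t = 4.5000: 70.988472
  t * PV_t at t = 5.0000: 76.208772
  t * PV_t at t = 5.5000: 80.994831
  t * PV_t at t = 6.0000: 85.370045
  t * PV_t at t = 6.5000: 89.356730
  t * PV_t at t = 7.0000: 92.976159
  t * PV_t at t = 7.5000: 96.248612
  t * PV_t at t = 8.0000: 99.193417
  t * PV_t at t = 8.5000: 101.828991
  t * PV_t at t = 9.0000: 104.172881
  t * PV_t at t = 9.5000: 106.241800
  t * PV_t at t = 10.0000: 5133.710509
Macaulay duration D = 6456.489904 / 808.132555 = 7.989395
Modified duration = D / (1 + y/m) = 7.989395 / (1 + 0.035000) = 7.719222


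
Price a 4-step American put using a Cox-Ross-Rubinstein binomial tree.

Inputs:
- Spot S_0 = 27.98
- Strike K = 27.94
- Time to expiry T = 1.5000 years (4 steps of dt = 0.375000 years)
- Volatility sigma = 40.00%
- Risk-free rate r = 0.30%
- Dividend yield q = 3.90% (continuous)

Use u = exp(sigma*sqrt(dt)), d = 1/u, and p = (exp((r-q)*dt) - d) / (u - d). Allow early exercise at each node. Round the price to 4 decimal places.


dt = T/N = 0.375000
u = exp(sigma*sqrt(dt)) = 1.277556; d = 1/u = 0.782744
p = (exp((r-q)*dt) - d) / (u - d) = 0.411967
Discount per step: exp(-r*dt) = 0.998876
Stock lattice S(k, i) with i counting down-moves:
  k=0: S(0,0) = 27.9800
  k=1: S(1,0) = 35.7460; S(1,1) = 21.9012
  k=2: S(2,0) = 45.6675; S(2,1) = 27.9800; S(2,2) = 17.1430
  k=3: S(3,0) = 58.3429; S(3,1) = 35.7460; S(3,2) = 21.9012; S(3,3) = 13.4186
  k=4: S(4,0) = 74.5363; S(4,1) = 45.6675; S(4,2) = 27.9800; S(4,3) = 17.1430; S(4,4) = 10.5033
Terminal payoffs V(N, i) = max(K - S_T, 0):
  V(4,0) = 0.000000; V(4,1) = 0.000000; V(4,2) = 0.000000; V(4,3) = 10.796964; V(4,4) = 17.436652
Backward induction: V(k, i) = exp(-r*dt) * [p * V(k+1, i) + (1-p) * V(k+1, i+1)]; then take max(V_cont, immediate exercise) for American.
  V(3,0) = exp(-r*dt) * [p*0.000000 + (1-p)*0.000000] = 0.000000; exercise = 0.000000; V(3,0) = max -> 0.000000
  V(3,1) = exp(-r*dt) * [p*0.000000 + (1-p)*0.000000] = 0.000000; exercise = 0.000000; V(3,1) = max -> 0.000000
  V(3,2) = exp(-r*dt) * [p*0.000000 + (1-p)*10.796964] = 6.341829; exercise = 6.038810; V(3,2) = max -> 6.341829
  V(3,3) = exp(-r*dt) * [p*10.796964 + (1-p)*17.436652] = 14.684788; exercise = 14.521383; V(3,3) = max -> 14.684788
  V(2,0) = exp(-r*dt) * [p*0.000000 + (1-p)*0.000000] = 0.000000; exercise = 0.000000; V(2,0) = max -> 0.000000
  V(2,1) = exp(-r*dt) * [p*0.000000 + (1-p)*6.341829] = 3.725010; exercise = 0.000000; V(2,1) = max -> 3.725010
  V(2,2) = exp(-r*dt) * [p*6.341829 + (1-p)*14.684788] = 11.235115; exercise = 10.796964; V(2,2) = max -> 11.235115
  V(1,0) = exp(-r*dt) * [p*0.000000 + (1-p)*3.725010] = 2.187964; exercise = 0.000000; V(1,0) = max -> 2.187964
  V(1,1) = exp(-r*dt) * [p*3.725010 + (1-p)*11.235115] = 8.132043; exercise = 6.038810; V(1,1) = max -> 8.132043
  V(0,0) = exp(-r*dt) * [p*2.187964 + (1-p)*8.132043] = 5.676887; exercise = 0.000000; V(0,0) = max -> 5.676887

Answer: Price = V(0,0) = 5.6769


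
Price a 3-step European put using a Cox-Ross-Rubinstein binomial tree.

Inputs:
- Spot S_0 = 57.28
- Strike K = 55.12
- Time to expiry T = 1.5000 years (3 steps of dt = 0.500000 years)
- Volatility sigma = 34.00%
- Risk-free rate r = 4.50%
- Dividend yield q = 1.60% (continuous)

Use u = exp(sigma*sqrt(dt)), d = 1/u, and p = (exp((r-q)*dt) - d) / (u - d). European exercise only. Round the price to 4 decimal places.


dt = T/N = 0.500000
u = exp(sigma*sqrt(dt)) = 1.271778; d = 1/u = 0.786300
p = (exp((r-q)*dt) - d) / (u - d) = 0.470269
Discount per step: exp(-r*dt) = 0.977751
Stock lattice S(k, i) with i counting down-moves:
  k=0: S(0,0) = 57.2800
  k=1: S(1,0) = 72.8475; S(1,1) = 45.0393
  k=2: S(2,0) = 92.6458; S(2,1) = 57.2800; S(2,2) = 35.4144
  k=3: S(3,0) = 117.8250; S(3,1) = 72.8475; S(3,2) = 45.0393; S(3,3) = 27.8464
Terminal payoffs V(N, i) = max(K - S_T, 0):
  V(3,0) = 0.000000; V(3,1) = 0.000000; V(3,2) = 10.080710; V(3,3) = 27.273630
Backward induction: V(k, i) = exp(-r*dt) * [p * V(k+1, i) + (1-p) * V(k+1, i+1)].
  V(2,0) = exp(-r*dt) * [p*0.000000 + (1-p)*0.000000] = 0.000000
  V(2,1) = exp(-r*dt) * [p*0.000000 + (1-p)*10.080710] = 5.221257
  V(2,2) = exp(-r*dt) * [p*10.080710 + (1-p)*27.273630] = 18.761419
  V(1,0) = exp(-r*dt) * [p*0.000000 + (1-p)*5.221257] = 2.704325
  V(1,1) = exp(-r*dt) * [p*5.221257 + (1-p)*18.761419] = 12.118154
  V(0,0) = exp(-r*dt) * [p*2.704325 + (1-p)*12.118154] = 7.520006

Answer: Price = V(0,0) = 7.5200


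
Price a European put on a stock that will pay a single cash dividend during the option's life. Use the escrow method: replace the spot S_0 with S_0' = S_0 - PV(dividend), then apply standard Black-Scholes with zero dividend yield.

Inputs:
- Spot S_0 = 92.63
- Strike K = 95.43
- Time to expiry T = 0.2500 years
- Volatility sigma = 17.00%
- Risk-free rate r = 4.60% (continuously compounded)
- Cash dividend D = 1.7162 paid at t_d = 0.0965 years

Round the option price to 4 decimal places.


Answer: Price = 5.1399

Derivation:
PV(D) = D * exp(-r * t_d) = 1.7162 * 0.99557084 = 1.70859867
S_0' = S_0 - PV(D) = 92.6300 - 1.70859867 = 90.92140133
d1 = (ln(S_0'/K) + (r + sigma^2/2)*T) / (sigma*sqrt(T)) = -0.39158921
d2 = d1 - sigma*sqrt(T) = -0.47658921
exp(-rT) = 0.98856587
N(-d1) = 0.65231912; N(-d2) = 0.68317267
P = K * exp(-rT) * N(-d2) - S_0' * N(-d1) = 95.4300 * 0.98856587 * 0.68317267 - 90.92140133 * 0.65231912 = 5.1399


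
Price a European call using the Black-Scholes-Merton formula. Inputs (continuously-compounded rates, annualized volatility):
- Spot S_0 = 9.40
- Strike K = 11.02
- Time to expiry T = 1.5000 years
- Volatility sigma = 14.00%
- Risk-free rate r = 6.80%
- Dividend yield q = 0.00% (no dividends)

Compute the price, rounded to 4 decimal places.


Answer: Price = 0.4215

Derivation:
d1 = (ln(S/K) + (r - q + 0.5*sigma^2) * T) / (sigma * sqrt(T)) = -0.24671094
d2 = d1 - sigma * sqrt(T) = -0.41817522
exp(-rT) = 0.90302955; exp(-qT) = 1.00000000
C = S_0 * exp(-qT) * N(d1) - K * exp(-rT) * N(d2)
N(d1) = 0.40256597; N(d2) = 0.33790950
C = 9.4000 * 1.00000000 * 0.40256597 - 11.0200 * 0.90302955 * 0.33790950 = 0.4215
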